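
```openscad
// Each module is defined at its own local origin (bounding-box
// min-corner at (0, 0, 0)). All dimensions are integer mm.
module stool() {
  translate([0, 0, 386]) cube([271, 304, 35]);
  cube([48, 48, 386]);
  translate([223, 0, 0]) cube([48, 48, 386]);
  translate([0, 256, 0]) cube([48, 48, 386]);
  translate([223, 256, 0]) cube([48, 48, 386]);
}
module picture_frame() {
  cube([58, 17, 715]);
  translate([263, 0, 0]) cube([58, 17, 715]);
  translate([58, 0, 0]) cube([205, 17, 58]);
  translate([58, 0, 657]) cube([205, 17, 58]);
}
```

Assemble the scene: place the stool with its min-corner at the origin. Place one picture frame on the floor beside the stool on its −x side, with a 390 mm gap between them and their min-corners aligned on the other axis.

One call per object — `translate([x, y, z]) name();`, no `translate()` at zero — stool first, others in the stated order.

stool();
translate([-711, 0, 0]) picture_frame();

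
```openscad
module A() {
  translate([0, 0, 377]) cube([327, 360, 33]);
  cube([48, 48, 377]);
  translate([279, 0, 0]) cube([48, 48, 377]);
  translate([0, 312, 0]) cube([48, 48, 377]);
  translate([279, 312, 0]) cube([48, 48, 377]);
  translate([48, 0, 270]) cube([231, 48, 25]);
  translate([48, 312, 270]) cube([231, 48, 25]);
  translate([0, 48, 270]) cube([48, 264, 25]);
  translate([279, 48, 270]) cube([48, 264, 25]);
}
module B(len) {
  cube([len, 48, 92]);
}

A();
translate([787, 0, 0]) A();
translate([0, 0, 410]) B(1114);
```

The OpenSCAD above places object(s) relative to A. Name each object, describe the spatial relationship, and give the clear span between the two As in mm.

Second stool starts at x = 787; first ends at x = 327; clear span = 787 − 327 = 460 mm.

A is a stool. B is a beam. A beam spans the tops of two stools. The clear span between the two stools is 460 mm.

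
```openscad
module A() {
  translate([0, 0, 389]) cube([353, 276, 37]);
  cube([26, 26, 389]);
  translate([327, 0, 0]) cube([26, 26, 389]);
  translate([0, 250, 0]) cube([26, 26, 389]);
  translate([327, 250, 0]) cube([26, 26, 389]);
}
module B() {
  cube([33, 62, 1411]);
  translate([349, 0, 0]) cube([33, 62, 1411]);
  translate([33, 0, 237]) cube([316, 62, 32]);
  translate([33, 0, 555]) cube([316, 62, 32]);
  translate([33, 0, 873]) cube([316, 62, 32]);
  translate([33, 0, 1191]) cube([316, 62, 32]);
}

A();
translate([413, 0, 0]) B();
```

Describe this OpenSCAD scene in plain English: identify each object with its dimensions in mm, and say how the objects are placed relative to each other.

A is a simple wooden stool: a rectangular seat 353 mm (x) by 276 mm (y), 37 mm thick, top face at z = 426 mm, on four square legs, each 26×26 mm in cross-section. The legs rest on z = 0, each flush with a corner of the seat.

B is a wooden ladder with two side rails of 33×62 mm section and 1411 mm height, set 382 mm apart overall. Between them run 4 rectangular rungs (62 mm deep, 32 mm thick), front faces flush with the rails' −y face. The bottom of the first rung is 237 mm above the floor and each subsequent rung is 318 mm higher than the one below.

The ladder is on the floor beside the stool on its +x side.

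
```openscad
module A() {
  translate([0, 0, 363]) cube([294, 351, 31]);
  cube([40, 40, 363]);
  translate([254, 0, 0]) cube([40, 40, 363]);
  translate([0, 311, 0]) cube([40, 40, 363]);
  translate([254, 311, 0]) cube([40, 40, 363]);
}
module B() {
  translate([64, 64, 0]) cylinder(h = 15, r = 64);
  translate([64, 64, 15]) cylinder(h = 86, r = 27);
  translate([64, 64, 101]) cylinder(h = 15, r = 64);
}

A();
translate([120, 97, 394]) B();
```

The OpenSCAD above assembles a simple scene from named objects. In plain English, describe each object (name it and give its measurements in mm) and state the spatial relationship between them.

A is a simple wooden stool: a rectangular seat 294 mm (x) by 351 mm (y), 31 mm thick, top face at z = 394 mm, on four square legs, each 40×40 mm in cross-section. The legs rest on z = 0, each flush with a corner of the seat.

B is a spool: two coaxial disc flanges of radius 64 mm and thickness 15 mm, joined by a core cylinder of radius 27 mm and height 86 mm. The lower flange rests on z = 0 and the three cylinders share a vertical axis.

The spool is on top of the stool.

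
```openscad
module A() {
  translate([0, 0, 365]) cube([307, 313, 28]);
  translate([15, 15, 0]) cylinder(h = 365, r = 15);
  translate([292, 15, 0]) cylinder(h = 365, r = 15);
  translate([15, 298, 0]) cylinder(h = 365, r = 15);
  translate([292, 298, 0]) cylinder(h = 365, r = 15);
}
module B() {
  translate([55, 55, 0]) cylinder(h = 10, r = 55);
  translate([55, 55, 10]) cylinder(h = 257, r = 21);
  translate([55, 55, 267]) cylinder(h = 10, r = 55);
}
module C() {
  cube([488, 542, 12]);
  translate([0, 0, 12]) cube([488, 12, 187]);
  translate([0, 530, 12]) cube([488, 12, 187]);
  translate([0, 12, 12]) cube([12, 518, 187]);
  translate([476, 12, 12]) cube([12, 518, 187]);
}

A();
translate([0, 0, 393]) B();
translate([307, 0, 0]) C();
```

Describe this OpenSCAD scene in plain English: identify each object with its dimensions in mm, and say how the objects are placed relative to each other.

A is a four-legged stool. The seat is a 307×313×28 mm slab whose top surface is at z = 393 mm; four round legs, each 30 mm in diameter, run from the floor (z = 0) to the underside of the seat, each leg's axis is inset half a diameter from the nearest pair of seat edges (so the leg's bounding box is flush with the corner).

B is a spool: two coaxial disc flanges of radius 55 mm and thickness 10 mm, joined by a core cylinder of radius 21 mm and height 257 mm. The lower flange rests on z = 0 and the three cylinders share a vertical axis.

C is an open-topped rectangular box: outside dimensions 488×542×199 mm, with a uniform wall and base thickness of 12 mm. The base is a full 488×542 slab on the floor; four walls sit on top of the base. The front and back walls (the −y and +y sides) span the full width; the two side walls fit between them.

The spool is on top of the stool. The open box is against the stool's +x side, with their −y faces flush.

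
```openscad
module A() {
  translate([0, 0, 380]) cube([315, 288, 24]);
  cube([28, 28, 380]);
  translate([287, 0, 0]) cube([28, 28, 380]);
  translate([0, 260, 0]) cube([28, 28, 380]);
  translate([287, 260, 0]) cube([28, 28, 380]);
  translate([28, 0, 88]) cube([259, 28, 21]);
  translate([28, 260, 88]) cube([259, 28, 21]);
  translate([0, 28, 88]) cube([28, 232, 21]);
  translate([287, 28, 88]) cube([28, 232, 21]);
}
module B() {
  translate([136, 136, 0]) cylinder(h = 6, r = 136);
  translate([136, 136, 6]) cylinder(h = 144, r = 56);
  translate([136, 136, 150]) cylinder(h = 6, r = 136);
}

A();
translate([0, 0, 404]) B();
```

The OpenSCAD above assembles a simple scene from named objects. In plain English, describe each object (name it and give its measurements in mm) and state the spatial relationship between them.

A is a four-legged stool. The seat is 315×288 mm, 24 mm thick, top at z = 404 mm. It stands on four square legs, each 28×28 mm in cross-section, from z = 0 to the seat underside, each flush with a corner of the seat. Four stretchers, 28 mm wide and 21 mm tall, connect adjacent legs with their undersides at z = 88 mm, each running between the inner faces of the legs it joins and aligned with the legs' outer faces on the other axis.

B is a spool: two coaxial disc flanges of radius 136 mm and thickness 6 mm, joined by a core cylinder of radius 56 mm and height 144 mm. The lower flange rests on z = 0 and the three cylinders share a vertical axis.

The spool is on top of the stool.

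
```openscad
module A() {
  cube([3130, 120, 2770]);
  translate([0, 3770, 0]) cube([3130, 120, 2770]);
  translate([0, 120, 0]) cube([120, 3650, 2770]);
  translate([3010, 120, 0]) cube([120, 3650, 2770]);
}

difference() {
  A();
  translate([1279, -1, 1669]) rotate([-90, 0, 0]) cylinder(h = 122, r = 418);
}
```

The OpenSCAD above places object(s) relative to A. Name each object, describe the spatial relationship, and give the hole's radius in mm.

A is a house frame. The house frame has a circular hole through its front wall. The hole's radius is 418 mm.

The subtracted cylinder has r = 418 mm.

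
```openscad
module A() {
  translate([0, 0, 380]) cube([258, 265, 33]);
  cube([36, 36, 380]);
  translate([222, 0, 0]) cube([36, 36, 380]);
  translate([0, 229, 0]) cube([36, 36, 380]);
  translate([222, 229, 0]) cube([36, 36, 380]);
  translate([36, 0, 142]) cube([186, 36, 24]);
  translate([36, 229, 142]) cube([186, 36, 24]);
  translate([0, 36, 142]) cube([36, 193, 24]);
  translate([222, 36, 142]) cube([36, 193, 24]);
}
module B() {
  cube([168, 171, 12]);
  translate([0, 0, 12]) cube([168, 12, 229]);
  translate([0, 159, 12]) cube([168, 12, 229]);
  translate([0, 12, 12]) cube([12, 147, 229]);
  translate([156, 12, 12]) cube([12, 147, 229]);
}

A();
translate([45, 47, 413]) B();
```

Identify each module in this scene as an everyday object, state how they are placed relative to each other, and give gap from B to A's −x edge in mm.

The open box's min-x is at 45; the stool's min-x is 0; gap = 45 mm.

A is a stool. B is an open box. The open box is on top of the stool, centred. The gap from the open box to the stool's −x edge is 45 mm.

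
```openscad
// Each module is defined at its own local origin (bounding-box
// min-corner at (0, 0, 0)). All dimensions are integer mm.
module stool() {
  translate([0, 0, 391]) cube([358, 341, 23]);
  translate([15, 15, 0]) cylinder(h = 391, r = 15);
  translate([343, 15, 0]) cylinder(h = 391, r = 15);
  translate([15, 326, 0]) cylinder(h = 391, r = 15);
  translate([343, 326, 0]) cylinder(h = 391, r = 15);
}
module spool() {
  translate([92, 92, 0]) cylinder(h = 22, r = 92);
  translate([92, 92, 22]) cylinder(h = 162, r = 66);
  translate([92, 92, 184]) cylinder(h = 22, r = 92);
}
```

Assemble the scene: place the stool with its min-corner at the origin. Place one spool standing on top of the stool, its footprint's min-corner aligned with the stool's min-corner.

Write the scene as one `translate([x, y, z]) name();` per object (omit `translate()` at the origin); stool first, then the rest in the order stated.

stool();
translate([0, 0, 414]) spool();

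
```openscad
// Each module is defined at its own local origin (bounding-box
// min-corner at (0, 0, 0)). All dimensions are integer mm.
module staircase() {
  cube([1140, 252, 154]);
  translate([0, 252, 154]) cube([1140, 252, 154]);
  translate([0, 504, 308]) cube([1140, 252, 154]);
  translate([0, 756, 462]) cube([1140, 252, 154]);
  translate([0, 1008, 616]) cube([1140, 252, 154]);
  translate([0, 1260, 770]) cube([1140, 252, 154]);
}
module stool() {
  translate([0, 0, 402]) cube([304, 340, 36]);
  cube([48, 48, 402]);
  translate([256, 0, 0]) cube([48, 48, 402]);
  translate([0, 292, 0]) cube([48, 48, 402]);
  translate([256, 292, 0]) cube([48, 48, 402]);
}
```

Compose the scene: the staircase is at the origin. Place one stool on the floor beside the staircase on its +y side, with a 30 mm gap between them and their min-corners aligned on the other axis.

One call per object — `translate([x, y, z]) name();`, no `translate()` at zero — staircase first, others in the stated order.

staircase();
translate([0, 1542, 0]) stool();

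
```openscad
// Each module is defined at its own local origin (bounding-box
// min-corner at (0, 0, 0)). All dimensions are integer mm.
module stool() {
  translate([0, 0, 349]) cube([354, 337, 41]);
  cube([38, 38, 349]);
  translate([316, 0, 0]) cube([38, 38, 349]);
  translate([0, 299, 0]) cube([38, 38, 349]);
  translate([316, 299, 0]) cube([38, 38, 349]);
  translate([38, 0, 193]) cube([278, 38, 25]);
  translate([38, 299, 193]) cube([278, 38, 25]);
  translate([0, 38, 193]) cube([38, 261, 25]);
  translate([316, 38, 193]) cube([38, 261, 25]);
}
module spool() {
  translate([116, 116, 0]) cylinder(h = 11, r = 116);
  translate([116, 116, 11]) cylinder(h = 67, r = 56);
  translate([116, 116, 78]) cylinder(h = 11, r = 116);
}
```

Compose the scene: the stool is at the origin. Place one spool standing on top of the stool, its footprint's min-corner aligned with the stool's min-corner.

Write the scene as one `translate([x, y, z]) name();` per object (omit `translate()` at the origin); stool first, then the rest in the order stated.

stool();
translate([0, 0, 390]) spool();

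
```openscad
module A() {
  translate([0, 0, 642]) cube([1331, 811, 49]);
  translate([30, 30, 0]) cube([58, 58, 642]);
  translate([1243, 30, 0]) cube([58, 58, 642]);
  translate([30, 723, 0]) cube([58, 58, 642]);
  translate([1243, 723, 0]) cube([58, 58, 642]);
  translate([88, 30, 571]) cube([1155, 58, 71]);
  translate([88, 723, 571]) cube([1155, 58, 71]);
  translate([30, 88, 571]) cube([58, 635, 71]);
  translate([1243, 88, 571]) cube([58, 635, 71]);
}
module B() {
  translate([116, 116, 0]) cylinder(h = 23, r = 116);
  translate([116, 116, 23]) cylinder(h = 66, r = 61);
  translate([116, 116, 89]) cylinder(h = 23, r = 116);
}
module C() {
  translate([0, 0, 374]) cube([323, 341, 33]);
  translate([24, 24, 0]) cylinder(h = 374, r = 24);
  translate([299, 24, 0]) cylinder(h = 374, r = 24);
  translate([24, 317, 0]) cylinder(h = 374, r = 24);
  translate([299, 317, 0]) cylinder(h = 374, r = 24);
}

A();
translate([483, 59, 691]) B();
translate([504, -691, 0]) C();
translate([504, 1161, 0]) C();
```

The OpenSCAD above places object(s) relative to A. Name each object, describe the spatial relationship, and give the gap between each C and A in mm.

Each stool's nearest face is 350 mm from the table's bounding box.

A is a table. B is a spool. C is a stool. The spool is on top of the table. Two stools sit around the table at the −y, +y sides. The gap between each stool and the table is 350 mm.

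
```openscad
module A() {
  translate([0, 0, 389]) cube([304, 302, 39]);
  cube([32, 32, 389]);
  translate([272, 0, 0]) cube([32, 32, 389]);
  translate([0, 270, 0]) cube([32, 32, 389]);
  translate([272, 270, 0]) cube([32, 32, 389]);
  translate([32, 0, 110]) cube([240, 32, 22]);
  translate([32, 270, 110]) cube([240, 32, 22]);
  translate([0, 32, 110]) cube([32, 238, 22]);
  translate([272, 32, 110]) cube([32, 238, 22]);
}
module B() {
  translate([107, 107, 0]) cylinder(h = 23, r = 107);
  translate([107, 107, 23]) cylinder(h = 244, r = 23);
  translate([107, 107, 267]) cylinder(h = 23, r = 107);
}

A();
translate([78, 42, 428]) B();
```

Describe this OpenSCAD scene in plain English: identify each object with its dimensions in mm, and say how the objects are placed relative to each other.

A is a four-legged stool. The seat is a 304×302×39 mm slab whose top surface is at z = 428 mm; four square legs, each 32×32 mm in cross-section, run from the floor (z = 0) to the underside of the seat, each flush with a corner of the seat. Four stretchers, 32 mm wide and 22 mm tall, connect adjacent legs with their undersides at z = 110 mm, each running between the inner faces of the legs it joins and aligned with the legs' outer faces on the other axis.

B is a spool: two coaxial disc flanges of radius 107 mm and thickness 23 mm, joined by a core cylinder of radius 23 mm and height 244 mm. The lower flange rests on z = 0 and the three cylinders share a vertical axis.

The spool is on top of the stool.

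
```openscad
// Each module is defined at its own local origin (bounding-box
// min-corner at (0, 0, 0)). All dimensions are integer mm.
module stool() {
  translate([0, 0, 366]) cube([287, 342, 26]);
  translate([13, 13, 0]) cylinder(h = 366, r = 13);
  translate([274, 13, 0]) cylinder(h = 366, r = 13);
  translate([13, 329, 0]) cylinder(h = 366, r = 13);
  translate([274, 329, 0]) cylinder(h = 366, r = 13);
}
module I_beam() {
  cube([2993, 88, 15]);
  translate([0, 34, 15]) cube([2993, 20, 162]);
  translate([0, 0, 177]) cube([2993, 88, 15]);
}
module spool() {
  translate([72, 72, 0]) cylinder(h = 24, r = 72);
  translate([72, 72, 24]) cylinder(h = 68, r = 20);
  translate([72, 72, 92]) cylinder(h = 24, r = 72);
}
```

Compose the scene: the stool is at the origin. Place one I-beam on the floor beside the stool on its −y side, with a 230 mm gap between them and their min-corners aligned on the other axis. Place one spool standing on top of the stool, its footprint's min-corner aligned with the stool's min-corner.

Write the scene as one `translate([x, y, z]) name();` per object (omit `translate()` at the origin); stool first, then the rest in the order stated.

stool();
translate([0, -318, 0]) I_beam();
translate([0, 0, 392]) spool();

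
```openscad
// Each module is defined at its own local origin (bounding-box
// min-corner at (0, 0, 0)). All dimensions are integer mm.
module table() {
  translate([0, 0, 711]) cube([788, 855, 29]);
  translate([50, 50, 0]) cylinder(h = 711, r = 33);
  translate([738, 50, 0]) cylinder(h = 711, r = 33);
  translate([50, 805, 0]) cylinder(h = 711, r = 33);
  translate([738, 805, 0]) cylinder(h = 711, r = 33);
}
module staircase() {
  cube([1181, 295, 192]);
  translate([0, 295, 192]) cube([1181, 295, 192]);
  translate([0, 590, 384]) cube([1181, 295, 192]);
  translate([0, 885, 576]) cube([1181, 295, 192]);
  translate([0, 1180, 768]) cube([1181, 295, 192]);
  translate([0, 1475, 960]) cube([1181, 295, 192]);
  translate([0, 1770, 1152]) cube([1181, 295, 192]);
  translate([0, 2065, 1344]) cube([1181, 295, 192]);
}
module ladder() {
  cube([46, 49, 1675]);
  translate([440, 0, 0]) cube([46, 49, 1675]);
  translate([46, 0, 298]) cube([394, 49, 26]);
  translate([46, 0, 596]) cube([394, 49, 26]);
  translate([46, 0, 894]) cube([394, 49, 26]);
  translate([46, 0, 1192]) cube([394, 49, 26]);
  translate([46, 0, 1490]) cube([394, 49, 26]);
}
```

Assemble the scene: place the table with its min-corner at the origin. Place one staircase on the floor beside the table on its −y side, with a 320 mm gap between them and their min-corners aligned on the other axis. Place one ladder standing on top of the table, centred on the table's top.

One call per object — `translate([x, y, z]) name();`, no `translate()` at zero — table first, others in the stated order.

table();
translate([0, -2680, 0]) staircase();
translate([151, 403, 740]) ladder();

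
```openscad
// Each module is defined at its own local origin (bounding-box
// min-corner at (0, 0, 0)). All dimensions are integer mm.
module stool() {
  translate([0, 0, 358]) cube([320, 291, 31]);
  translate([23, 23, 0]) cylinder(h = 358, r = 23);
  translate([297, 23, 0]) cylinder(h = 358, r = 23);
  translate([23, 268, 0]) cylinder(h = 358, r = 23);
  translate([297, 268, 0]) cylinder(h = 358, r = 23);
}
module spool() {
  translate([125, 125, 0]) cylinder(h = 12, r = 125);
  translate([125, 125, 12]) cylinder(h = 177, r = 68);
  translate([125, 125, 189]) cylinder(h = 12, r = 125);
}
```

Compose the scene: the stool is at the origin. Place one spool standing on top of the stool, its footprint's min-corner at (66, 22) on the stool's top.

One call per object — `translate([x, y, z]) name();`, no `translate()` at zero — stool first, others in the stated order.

stool();
translate([66, 22, 389]) spool();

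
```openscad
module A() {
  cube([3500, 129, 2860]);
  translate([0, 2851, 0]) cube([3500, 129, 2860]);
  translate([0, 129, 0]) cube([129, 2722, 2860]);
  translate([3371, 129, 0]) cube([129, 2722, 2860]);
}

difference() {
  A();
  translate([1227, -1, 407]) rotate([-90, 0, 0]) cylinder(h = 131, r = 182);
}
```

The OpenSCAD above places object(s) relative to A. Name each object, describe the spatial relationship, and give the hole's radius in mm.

The subtracted cylinder has r = 182 mm.

A is a house frame. The house frame has a circular hole through its front wall. The hole's radius is 182 mm.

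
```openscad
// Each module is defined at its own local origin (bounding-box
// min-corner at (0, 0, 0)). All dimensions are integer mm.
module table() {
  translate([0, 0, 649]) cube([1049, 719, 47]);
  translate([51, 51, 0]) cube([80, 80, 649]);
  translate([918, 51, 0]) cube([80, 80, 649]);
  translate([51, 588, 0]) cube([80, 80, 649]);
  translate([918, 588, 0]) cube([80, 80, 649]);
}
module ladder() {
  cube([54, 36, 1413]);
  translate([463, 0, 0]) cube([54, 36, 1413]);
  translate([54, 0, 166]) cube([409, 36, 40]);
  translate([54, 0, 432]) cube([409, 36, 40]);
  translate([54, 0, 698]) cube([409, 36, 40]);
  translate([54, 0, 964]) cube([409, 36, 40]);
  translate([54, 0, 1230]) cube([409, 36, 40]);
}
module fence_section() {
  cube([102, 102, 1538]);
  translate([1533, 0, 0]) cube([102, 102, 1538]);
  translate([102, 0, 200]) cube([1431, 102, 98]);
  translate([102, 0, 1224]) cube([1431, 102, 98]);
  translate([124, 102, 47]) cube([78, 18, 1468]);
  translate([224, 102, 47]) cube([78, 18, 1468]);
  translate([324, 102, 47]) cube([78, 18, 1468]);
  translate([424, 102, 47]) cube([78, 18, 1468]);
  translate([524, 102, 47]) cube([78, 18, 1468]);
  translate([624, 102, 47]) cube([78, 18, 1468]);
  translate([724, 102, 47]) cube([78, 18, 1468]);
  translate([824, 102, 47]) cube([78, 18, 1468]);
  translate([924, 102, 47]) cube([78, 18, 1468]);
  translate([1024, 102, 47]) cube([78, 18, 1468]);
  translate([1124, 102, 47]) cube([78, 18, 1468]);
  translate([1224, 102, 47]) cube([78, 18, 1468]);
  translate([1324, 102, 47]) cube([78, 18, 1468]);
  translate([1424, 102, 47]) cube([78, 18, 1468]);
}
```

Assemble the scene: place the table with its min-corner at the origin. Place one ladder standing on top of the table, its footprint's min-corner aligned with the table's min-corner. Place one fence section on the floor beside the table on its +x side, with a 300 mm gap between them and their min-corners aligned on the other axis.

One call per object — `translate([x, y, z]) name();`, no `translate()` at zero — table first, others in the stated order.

table();
translate([0, 0, 696]) ladder();
translate([1349, 0, 0]) fence_section();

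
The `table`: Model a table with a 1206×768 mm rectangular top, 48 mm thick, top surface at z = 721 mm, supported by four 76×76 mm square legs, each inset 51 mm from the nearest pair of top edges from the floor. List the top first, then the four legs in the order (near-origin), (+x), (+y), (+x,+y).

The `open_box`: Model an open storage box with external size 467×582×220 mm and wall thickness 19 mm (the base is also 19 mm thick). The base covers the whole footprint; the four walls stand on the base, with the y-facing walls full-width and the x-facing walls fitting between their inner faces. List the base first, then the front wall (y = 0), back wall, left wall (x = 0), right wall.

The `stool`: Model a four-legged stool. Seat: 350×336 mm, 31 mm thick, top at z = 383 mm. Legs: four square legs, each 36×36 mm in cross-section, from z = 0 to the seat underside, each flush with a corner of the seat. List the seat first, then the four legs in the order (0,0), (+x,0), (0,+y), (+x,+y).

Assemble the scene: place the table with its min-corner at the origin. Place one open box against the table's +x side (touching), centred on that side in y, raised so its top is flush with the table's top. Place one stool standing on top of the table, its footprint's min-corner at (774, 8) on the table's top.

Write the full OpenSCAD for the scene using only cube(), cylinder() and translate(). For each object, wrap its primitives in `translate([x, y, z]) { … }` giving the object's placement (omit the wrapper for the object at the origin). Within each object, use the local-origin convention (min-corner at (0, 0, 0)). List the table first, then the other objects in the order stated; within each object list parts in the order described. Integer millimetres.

translate([0, 0, 673]) cube([1206, 768, 48]);
translate([51, 51, 0]) cube([76, 76, 673]);
translate([1079, 51, 0]) cube([76, 76, 673]);
translate([51, 641, 0]) cube([76, 76, 673]);
translate([1079, 641, 0]) cube([76, 76, 673]);
translate([1206, 93, 501]) {
  cube([467, 582, 19]);
  translate([0, 0, 19]) cube([467, 19, 201]);
  translate([0, 563, 19]) cube([467, 19, 201]);
  translate([0, 19, 19]) cube([19, 544, 201]);
  translate([448, 19, 19]) cube([19, 544, 201]);
}
translate([774, 8, 721]) {
  translate([0, 0, 352]) cube([350, 336, 31]);
  cube([36, 36, 352]);
  translate([314, 0, 0]) cube([36, 36, 352]);
  translate([0, 300, 0]) cube([36, 36, 352]);
  translate([314, 300, 0]) cube([36, 36, 352]);
}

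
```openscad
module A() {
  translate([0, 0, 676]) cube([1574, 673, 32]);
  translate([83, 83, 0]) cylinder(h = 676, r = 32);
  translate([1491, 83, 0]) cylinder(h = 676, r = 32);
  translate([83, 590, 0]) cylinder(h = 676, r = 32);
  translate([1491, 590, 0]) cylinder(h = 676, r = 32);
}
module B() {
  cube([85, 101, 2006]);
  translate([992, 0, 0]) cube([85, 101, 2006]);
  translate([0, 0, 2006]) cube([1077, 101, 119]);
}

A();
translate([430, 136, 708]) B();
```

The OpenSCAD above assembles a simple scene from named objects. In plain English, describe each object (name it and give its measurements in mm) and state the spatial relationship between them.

A is a table: top 1574 mm (x) × 673 mm (y), 32 mm thick, upper face at z = 708 mm, on four round legs of 64 mm diameter, each leg's bounding box inset 51 mm from the nearest pair of top edges, running from z = 0 to the bottom of the top.

B is a door frame. The clear opening is 907 mm wide and 2006 mm high. Two 85 mm wide jambs, 101 mm deep, stand either side of the opening from the floor to the top of the opening. A 119 mm thick head sits across the top of both jambs, spanning the full outside width of the frame.

The door frame is on top of the table.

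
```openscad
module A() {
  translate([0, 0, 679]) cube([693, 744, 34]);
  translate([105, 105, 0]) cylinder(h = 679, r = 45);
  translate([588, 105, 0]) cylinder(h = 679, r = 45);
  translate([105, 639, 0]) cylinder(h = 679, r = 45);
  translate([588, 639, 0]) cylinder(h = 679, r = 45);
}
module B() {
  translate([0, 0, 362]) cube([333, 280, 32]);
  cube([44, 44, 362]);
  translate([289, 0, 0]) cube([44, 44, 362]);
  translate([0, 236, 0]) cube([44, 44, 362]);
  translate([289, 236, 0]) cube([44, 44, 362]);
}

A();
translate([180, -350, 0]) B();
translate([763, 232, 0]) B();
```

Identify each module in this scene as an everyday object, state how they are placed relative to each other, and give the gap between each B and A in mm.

Each stool's nearest face is 70 mm from the table's bounding box.

A is a table. B is a stool. Two stools sit around the table at the −y, +x sides. The gap between each stool and the table is 70 mm.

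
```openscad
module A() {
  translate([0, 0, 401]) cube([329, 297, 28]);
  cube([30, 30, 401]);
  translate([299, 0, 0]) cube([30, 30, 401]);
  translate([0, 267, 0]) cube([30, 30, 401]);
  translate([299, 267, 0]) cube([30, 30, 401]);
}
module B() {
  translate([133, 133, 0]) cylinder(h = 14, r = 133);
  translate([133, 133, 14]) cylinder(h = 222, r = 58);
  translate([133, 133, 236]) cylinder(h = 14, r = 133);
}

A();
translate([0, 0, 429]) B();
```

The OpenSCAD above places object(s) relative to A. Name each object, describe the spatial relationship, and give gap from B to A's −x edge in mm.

The spool's min-x is at 0; the stool's min-x is 0; gap = 0 mm.

A is a stool. B is a spool. The spool is on top of the stool. The gap from the spool to the stool's −x edge is 0 mm.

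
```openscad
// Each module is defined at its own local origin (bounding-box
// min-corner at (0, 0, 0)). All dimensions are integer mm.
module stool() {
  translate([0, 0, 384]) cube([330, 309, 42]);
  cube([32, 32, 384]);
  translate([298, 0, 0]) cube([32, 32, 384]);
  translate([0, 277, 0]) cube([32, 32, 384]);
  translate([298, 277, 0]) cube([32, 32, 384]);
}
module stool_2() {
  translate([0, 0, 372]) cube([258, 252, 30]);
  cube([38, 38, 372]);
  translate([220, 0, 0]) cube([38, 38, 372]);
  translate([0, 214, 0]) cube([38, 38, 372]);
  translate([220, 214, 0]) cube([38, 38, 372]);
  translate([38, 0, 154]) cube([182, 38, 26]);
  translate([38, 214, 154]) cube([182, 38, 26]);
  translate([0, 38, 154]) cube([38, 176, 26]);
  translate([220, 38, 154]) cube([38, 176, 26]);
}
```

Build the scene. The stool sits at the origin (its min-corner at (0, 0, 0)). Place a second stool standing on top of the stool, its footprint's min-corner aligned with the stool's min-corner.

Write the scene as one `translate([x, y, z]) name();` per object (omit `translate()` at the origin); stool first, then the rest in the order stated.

stool();
translate([0, 0, 426]) stool_2();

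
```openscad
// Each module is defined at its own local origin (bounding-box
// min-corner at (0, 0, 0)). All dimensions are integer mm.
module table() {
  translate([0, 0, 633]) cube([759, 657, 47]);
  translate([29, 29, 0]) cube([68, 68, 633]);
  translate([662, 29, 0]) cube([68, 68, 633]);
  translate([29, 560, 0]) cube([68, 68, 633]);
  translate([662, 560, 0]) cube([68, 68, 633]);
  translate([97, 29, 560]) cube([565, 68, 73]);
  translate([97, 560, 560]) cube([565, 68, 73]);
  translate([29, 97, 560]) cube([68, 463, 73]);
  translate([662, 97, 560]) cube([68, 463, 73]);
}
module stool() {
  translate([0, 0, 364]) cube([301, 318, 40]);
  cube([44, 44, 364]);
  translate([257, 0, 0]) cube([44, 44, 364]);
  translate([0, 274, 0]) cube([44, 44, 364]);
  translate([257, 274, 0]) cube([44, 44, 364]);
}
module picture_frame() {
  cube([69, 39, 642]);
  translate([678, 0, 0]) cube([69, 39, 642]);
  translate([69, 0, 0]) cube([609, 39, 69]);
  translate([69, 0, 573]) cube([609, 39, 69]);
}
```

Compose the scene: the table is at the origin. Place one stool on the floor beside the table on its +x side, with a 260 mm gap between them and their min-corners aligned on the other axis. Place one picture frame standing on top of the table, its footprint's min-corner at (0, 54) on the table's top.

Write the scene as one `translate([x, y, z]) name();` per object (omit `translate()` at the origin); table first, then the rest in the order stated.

table();
translate([1019, 0, 0]) stool();
translate([0, 54, 680]) picture_frame();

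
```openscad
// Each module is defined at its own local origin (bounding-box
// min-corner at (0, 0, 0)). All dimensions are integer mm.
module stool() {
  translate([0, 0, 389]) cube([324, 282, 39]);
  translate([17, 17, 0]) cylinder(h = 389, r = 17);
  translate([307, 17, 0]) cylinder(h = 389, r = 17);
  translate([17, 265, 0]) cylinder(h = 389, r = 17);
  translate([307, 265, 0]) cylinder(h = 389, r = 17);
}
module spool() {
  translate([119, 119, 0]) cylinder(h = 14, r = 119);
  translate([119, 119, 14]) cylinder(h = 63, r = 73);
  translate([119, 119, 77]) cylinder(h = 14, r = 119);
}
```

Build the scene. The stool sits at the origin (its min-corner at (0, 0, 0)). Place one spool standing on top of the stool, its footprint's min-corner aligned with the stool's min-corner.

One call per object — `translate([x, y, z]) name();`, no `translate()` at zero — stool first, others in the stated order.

stool();
translate([0, 0, 428]) spool();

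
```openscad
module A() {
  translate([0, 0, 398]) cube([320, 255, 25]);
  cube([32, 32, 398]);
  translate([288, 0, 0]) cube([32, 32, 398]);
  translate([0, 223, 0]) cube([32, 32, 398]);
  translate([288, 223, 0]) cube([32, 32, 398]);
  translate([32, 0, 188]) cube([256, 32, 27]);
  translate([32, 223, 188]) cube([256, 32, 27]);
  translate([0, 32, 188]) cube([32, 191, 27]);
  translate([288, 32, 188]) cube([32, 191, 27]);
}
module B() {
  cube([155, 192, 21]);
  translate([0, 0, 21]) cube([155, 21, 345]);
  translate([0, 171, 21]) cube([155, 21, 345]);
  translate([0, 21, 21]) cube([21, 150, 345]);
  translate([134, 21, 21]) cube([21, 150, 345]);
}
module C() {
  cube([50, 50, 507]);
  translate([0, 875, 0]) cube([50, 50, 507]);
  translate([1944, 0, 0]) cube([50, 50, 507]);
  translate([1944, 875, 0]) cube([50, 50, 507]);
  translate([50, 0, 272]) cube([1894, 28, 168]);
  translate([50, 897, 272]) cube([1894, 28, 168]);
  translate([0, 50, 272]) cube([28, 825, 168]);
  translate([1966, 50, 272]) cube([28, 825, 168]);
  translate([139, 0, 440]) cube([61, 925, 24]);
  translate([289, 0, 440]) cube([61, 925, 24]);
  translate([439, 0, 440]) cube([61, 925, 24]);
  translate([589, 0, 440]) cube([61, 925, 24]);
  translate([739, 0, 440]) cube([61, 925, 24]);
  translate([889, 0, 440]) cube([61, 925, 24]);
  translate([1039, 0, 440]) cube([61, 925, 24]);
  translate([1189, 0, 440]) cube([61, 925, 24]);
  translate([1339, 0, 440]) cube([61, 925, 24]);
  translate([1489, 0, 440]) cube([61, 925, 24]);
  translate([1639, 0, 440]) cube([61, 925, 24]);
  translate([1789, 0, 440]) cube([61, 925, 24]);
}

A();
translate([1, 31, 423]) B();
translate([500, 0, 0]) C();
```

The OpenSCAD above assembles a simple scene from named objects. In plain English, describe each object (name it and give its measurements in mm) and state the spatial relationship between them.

A is a simple wooden stool: a rectangular seat 320 mm (x) by 255 mm (y), 25 mm thick, top face at z = 423 mm, on four square legs, each 32×32 mm in cross-section. The legs rest on z = 0, each flush with a corner of the seat. Four stretchers, 32 mm wide and 27 mm tall, connect adjacent legs with their undersides at z = 188 mm, each running between the inner faces of the legs it joins and aligned with the legs' outer faces on the other axis.

B is an open-topped rectangular box: outside dimensions 155×192×366 mm, with a uniform wall and base thickness of 21 mm. The base is a full 155×192 slab on the floor; four walls sit on top of the base. The front and back walls (the −y and +y sides) span the full width; the two side walls fit between them.

C is a bed frame 1994 mm long (x) by 925 mm wide (y). Four 50×50 mm corner posts, 507 mm tall, at the corners of the footprint. Four rails of 28 mm thickness and 168 mm height run between adjacent posts with their undersides at z = 272 mm, their outer faces flush with the outside of the frame (the two x-running rails run between the posts' inner faces; the two y-running rails run between the posts' inner faces). 12 slats, each 61 mm wide (x) and 24 mm thick, lie across the top of the two x-running rails, running the full 925 mm width of the frame in y; the slats are evenly spaced along x between the inner faces of the end posts with equal gaps (rounded down to the nearest mm) at the −x end and between each pair — any rounding remainder accumulates at the +x end.

The open box is on top of the stool. The bed frame is on the floor beside the stool on its +x side.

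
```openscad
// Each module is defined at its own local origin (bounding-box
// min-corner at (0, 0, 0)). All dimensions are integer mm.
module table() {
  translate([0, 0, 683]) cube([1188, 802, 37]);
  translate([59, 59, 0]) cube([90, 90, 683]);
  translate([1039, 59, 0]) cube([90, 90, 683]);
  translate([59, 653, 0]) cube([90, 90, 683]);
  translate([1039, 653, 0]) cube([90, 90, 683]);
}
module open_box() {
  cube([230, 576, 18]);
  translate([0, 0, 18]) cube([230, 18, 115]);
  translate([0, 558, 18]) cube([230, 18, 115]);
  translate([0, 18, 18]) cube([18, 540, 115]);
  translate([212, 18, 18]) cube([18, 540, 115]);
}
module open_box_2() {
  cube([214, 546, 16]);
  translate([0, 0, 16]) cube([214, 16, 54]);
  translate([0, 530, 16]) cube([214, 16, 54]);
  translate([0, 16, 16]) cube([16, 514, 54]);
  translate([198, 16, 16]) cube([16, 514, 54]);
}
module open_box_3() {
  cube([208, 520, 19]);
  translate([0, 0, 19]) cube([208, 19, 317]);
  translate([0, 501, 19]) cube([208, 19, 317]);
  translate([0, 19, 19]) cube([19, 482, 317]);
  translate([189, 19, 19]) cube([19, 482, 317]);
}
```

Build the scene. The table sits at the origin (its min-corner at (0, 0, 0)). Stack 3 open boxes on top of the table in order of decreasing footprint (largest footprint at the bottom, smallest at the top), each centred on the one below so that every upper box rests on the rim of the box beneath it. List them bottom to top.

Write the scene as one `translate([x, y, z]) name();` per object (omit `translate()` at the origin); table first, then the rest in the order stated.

table();
translate([479, 113, 720]) open_box();
translate([487, 128, 853]) open_box_2();
translate([490, 141, 923]) open_box_3();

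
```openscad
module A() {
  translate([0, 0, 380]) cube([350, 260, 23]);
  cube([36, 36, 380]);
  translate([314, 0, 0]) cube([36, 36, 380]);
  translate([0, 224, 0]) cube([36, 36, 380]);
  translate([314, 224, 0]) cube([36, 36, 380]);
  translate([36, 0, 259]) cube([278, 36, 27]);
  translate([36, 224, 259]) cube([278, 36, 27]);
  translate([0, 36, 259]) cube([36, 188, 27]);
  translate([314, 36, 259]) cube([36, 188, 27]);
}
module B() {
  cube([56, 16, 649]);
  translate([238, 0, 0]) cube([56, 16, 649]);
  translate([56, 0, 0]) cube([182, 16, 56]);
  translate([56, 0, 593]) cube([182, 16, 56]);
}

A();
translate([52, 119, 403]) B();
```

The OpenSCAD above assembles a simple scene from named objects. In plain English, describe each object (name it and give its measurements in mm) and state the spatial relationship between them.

A is a four-legged stool. The seat is a 350×260×23 mm slab whose top surface is at z = 403 mm; four square legs, each 36×36 mm in cross-section, run from the floor (z = 0) to the underside of the seat, each flush with a corner of the seat. Four stretchers, 36 mm wide and 27 mm tall, connect adjacent legs with their undersides at z = 259 mm, each running between the inner faces of the legs it joins and aligned with the legs' outer faces on the other axis.

B is a rectangular picture frame lying in the x–z plane (depth along y). The opening is 182 mm wide (x) by 537 mm tall (z), surrounded by a border 56 mm wide on all four sides. The frame is 16 mm deep and is made of two full-height vertical stiles with two horizontal rails fitted between them.

The picture frame is on top of the stool.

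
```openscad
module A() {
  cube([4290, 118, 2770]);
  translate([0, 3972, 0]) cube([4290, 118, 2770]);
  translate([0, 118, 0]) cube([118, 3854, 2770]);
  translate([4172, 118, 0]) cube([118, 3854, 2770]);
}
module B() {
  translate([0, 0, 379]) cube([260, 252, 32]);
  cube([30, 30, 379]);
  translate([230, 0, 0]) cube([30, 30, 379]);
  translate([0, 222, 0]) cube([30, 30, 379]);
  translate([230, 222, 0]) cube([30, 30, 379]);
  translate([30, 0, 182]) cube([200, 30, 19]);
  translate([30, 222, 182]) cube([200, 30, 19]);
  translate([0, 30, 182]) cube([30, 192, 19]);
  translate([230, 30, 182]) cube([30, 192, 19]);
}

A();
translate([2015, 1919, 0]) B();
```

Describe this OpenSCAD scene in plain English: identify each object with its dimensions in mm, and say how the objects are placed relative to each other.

A is a box-shaped house frame (walls only): outside footprint 4290×4090 mm, wall height 2770 mm, wall thickness 118 mm. The two y-facing walls run the full x-width; the two x-facing walls fit between the inner faces of the y-facing walls.

B is a simple wooden stool: a rectangular seat 260 mm (x) by 252 mm (y), 32 mm thick, top face at z = 411 mm, on four square legs, each 30×30 mm in cross-section. The legs rest on z = 0, each flush with a corner of the seat. Four stretchers, 30 mm wide and 19 mm tall, connect adjacent legs with their undersides at z = 182 mm, each running between the inner faces of the legs it joins and aligned with the legs' outer faces on the other axis.

The stool sits inside the house frame, centred.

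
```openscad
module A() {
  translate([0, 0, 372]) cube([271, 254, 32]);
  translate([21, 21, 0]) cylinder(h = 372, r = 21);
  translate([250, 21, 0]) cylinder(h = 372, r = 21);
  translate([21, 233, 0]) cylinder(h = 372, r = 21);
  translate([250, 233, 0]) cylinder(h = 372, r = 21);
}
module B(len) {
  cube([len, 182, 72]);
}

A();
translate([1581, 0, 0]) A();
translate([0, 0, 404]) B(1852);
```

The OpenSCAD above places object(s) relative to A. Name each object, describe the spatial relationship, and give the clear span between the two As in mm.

Second stool starts at x = 1581; first ends at x = 271; clear span = 1581 − 271 = 1310 mm.

A is a stool. B is a beam. A beam spans the tops of two stools. The clear span between the two stools is 1310 mm.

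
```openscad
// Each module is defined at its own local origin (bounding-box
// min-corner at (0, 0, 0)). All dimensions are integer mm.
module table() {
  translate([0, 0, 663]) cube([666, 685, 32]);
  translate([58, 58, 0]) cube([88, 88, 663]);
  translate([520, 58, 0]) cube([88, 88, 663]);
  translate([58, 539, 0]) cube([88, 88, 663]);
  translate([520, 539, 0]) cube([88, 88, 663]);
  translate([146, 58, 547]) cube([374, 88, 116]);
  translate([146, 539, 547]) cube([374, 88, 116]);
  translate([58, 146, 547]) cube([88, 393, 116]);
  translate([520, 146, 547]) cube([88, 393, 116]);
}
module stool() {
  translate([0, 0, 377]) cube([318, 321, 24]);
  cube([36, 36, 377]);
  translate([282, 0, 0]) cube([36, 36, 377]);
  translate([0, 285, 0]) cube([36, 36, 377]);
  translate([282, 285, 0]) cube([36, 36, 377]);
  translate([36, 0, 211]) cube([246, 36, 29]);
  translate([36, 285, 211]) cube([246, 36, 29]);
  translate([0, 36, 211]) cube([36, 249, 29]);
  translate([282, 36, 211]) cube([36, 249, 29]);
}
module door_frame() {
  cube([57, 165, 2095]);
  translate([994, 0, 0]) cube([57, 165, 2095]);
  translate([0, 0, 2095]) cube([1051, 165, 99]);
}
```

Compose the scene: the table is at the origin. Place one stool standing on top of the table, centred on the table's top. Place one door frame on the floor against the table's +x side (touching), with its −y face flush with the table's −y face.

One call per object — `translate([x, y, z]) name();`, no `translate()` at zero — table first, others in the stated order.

table();
translate([174, 182, 695]) stool();
translate([666, 0, 0]) door_frame();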